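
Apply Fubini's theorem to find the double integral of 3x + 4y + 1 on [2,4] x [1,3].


By Fubini, integrate in x first, then y.
Step 1: Fix y, integrate over x in [2,4]:
  integral(3x + 4y + 1, x=2..4)
  = 3*(4^2 - 2^2)/2 + (4y + 1)*(4 - 2)
  = 18 + (4y + 1)*2
  = 18 + 8y + 2
  = 20 + 8y
Step 2: Integrate over y in [1,3]:
  integral(20 + 8y, y=1..3)
  = 20*2 + 8*(3^2 - 1^2)/2
  = 40 + 32
  = 72


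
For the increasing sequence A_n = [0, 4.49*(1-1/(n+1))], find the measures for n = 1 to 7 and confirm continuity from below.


By continuity of measure from below: if A_n increases to A, then m(A_n) -> m(A).
Here A = [0, 4.49], so m(A) = 4.49
Step 1: a_1 = 4.49*(1 - 1/2) = 2.245, m(A_1) = 2.245
Step 2: a_2 = 4.49*(1 - 1/3) = 2.9933, m(A_2) = 2.9933
Step 3: a_3 = 4.49*(1 - 1/4) = 3.3675, m(A_3) = 3.3675
Step 4: a_4 = 4.49*(1 - 1/5) = 3.592, m(A_4) = 3.592
Step 5: a_5 = 4.49*(1 - 1/6) = 3.7417, m(A_5) = 3.7417
Step 6: a_6 = 4.49*(1 - 1/7) = 3.8486, m(A_6) = 3.8486
Step 7: a_7 = 4.49*(1 - 1/8) = 3.9287, m(A_7) = 3.9287
Limit: m(A_n) -> m([0,4.49]) = 4.49


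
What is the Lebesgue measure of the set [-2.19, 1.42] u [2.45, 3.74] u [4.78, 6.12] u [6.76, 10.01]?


For pairwise disjoint intervals, m(union) = sum of lengths.
= (1.42 - -2.19) + (3.74 - 2.45) + (6.12 - 4.78) + (10.01 - 6.76)
= 3.61 + 1.29 + 1.34 + 3.25
= 9.49


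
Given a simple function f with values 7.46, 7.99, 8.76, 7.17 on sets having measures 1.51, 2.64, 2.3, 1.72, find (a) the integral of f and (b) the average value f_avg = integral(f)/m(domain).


Step 1: Integral = sum(value_i * measure_i)
= 7.46*1.51 + 7.99*2.64 + 8.76*2.3 + 7.17*1.72
= 11.2646 + 21.0936 + 20.148 + 12.3324
= 64.8386
Step 2: Total measure of domain = 1.51 + 2.64 + 2.3 + 1.72 = 8.17
Step 3: Average value = 64.8386 / 8.17 = 7.936181


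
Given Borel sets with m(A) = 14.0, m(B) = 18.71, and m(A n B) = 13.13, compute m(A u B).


By inclusion-exclusion: m(A u B) = m(A) + m(B) - m(A n B)
= 14.0 + 18.71 - 13.13
= 19.58


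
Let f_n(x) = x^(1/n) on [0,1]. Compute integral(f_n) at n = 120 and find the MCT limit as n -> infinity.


At n = 120: f_120(x) = x^(1/120).
Step 1: integral(x^(1/120), 0, 1) = [x^(1/120+1) / (1/120+1)] from 0 to 1
     = 1 / (1/120 + 1) = 1 / ((120+1)/120) = 120/(120+1)
     = 120/121 = 0.991736
Step 2: As n -> infinity, f_n(x) = x^(1/n) -> 1 for x in (0,1], and f_n is increasing in n.
By MCT, lim_n integral(f_n) = integral(lim_n f_n) = integral(1, 0, 1) = 1.
Step 3: Verify convergence: 120/121 = 0.991736 -> 1


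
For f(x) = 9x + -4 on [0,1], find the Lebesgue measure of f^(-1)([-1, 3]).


f^(-1)([-1, 3]) = {x : -1 <= 9x + -4 <= 3}
Solving: (-1 - -4)/9 <= x <= (3 - -4)/9
= [0.333333, 0.777778]
Intersecting with [0,1]: [0.333333, 0.777778]
Measure = 0.777778 - 0.333333 = 0.444444


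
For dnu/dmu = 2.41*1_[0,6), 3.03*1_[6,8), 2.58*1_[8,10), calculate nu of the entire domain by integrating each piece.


Integrate each piece of the Radon-Nikodym derivative:
Step 1: integral_0^6 2.41 dx = 2.41*(6-0) = 2.41*6 = 14.46
Step 2: integral_6^8 3.03 dx = 3.03*(8-6) = 3.03*2 = 6.06
Step 3: integral_8^10 2.58 dx = 2.58*(10-8) = 2.58*2 = 5.16
Total: 14.46 + 6.06 + 5.16 = 25.68


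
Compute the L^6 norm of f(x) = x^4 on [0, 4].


Step 1: ||f||_6 = (integral_0^4 |x^4|^6 dx)^(1/6)
     = (integral_0^4 x^24 dx)^(1/6)
Step 2: integral_0^4 x^24 dx = [x^25/(25)] from 0 to 4 = 4^25/25
     = 1125899906842624/25 = 4.503600e+13
Step 3: ||f||_6 = (4.503600e+13)^(1/6) = 188.622413


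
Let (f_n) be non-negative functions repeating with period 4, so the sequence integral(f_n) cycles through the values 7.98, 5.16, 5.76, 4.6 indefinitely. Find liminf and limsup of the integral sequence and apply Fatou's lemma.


The sequence (integral(f_n)) is periodic with period 4, repeating the values 7.98, 5.16, 5.76, 4.6 indefinitely.
Step 1: For a periodic sequence, every tail (a_m, a_(m+1), ...) contains all 4 period values infinitely often.
Step 2: Hence inf of every tail = min of the period values = min(7.98, 5.16, 5.76, 4.6) = 4.6.
        liminf_n integral(f_n) = sup over m of (inf of tail from m) = 4.6.
Step 3: Similarly sup of every tail = max of the period values = 7.98.
        limsup_n integral(f_n) = 7.98.
Step 4: Fatou's lemma: integral(liminf_n f_n) <= liminf_n integral(f_n) = 4.6.
        So the integral of the pointwise liminf is at most 4.6.


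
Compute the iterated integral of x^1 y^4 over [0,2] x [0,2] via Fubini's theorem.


By Fubini's theorem, the double integral factors as a product of single integrals:
Step 1: integral_0^2 x^1 dx = [x^2/2] from 0 to 2
     = 2^2/2 = 2
Step 2: integral_0^2 y^4 dy = [y^5/5] from 0 to 2
     = 2^5/5 = 6.4
Step 3: Double integral = 2 * 6.4 = 12.8


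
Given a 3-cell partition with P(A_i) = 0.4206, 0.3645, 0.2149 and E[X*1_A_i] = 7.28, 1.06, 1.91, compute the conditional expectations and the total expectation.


For each cell A_i: E[X|A_i] = E[X*1_A_i] / P(A_i)
Step 1: E[X|A_1] = 7.28 / 0.4206 = 17.308607
Step 2: E[X|A_2] = 1.06 / 0.3645 = 2.908093
Step 3: E[X|A_3] = 1.91 / 0.2149 = 8.887855
Verification: E[X] = sum E[X*1_A_i] = 7.28 + 1.06 + 1.91 = 10.25


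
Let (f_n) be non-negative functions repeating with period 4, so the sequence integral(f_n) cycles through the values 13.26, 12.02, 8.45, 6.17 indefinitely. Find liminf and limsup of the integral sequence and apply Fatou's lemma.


The sequence (integral(f_n)) is periodic with period 4, repeating the values 13.26, 12.02, 8.45, 6.17 indefinitely.
Step 1: For a periodic sequence, every tail (a_m, a_(m+1), ...) contains all 4 period values infinitely often.
Step 2: Hence inf of every tail = min of the period values = min(13.26, 12.02, 8.45, 6.17) = 6.17.
        liminf_n integral(f_n) = sup over m of (inf of tail from m) = 6.17.
Step 3: Similarly sup of every tail = max of the period values = 13.26.
        limsup_n integral(f_n) = 13.26.
Step 4: Fatou's lemma: integral(liminf_n f_n) <= liminf_n integral(f_n) = 6.17.
        So the integral of the pointwise liminf is at most 6.17.


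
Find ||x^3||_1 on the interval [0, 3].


Step 1: ||f||_1 = (integral_0^3 |x^3|^1 dx)^(1/1)
     = (integral_0^3 x^3 dx)^(1/1)
Step 2: integral_0^3 x^3 dx = [x^4/(4)] from 0 to 3 = 3^4/4
     = 81/4 = 20.25
Step 3: ||f||_1 = (20.25)^(1/1) = 20.25


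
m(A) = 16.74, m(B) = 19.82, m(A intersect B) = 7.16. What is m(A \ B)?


m(A \ B) = m(A) - m(A n B)
= 16.74 - 7.16
= 9.58


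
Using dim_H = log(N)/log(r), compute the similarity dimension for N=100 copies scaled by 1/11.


For a self-similar set with N copies scaled by 1/r:
dim_H = log(N)/log(r) = log(100)/log(11)
= 4.60517/2.397895
= 1.920505


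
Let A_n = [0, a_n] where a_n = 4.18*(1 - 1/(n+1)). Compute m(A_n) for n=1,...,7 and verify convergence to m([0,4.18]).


By continuity of measure from below: if A_n increases to A, then m(A_n) -> m(A).
Here A = [0, 4.18], so m(A) = 4.18
Step 1: a_1 = 4.18*(1 - 1/2) = 2.09, m(A_1) = 2.09
Step 2: a_2 = 4.18*(1 - 1/3) = 2.7867, m(A_2) = 2.7867
Step 3: a_3 = 4.18*(1 - 1/4) = 3.135, m(A_3) = 3.135
Step 4: a_4 = 4.18*(1 - 1/5) = 3.344, m(A_4) = 3.344
Step 5: a_5 = 4.18*(1 - 1/6) = 3.4833, m(A_5) = 3.4833
Step 6: a_6 = 4.18*(1 - 1/7) = 3.5829, m(A_6) = 3.5829
Step 7: a_7 = 4.18*(1 - 1/8) = 3.6575, m(A_7) = 3.6575
Limit: m(A_n) -> m([0,4.18]) = 4.18


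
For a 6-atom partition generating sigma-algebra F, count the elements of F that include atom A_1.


Each element of F is a union of some subset S of the 6 atoms.
The element contains A_1 iff A_1 is in S.
So we count subsets S of {A_1,...,A_6} with A_1 in S: choose freely among the other 5 atoms.
Count = 2^(6-1) = 2^5 = 32.


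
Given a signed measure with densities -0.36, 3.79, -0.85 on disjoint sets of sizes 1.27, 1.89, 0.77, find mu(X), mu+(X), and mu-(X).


Step 1: Compute signed measure on each set:
  Set 1: -0.36 * 1.27 = -0.4572
  Set 2: 3.79 * 1.89 = 7.1631
  Set 3: -0.85 * 0.77 = -0.6545
Step 2: Total signed measure = (-0.4572) + (7.1631) + (-0.6545)
     = 6.0514
Step 3: Positive part mu+(X) = sum of positive contributions = 7.1631
Step 4: Negative part mu-(X) = |sum of negative contributions| = 1.1117


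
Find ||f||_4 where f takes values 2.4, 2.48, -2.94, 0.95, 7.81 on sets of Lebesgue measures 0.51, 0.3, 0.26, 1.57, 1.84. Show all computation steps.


Step 1: Compute |f_i|^4 for each value:
  |2.4|^4 = 33.1776
  |2.48|^4 = 37.82742
  |-2.94|^4 = 74.711821
  |0.95|^4 = 0.814506
  |7.81|^4 = 3720.524215
Step 2: Multiply by measures and sum:
  33.1776 * 0.51 = 16.920576
  37.82742 * 0.3 = 11.348226
  74.711821 * 0.26 = 19.425073
  0.814506 * 1.57 = 1.278775
  3720.524215 * 1.84 = 6845.764556
Sum = 16.920576 + 11.348226 + 19.425073 + 1.278775 + 6845.764556 = 6894.737206
Step 3: Take the p-th root:
||f||_4 = (6894.737206)^(1/4) = 9.11233


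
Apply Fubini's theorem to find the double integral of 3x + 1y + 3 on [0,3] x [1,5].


By Fubini, integrate in x first, then y.
Step 1: Fix y, integrate over x in [0,3]:
  integral(3x + 1y + 3, x=0..3)
  = 3*(3^2 - 0^2)/2 + (1y + 3)*(3 - 0)
  = 13.5 + (1y + 3)*3
  = 13.5 + 3y + 9
  = 22.5 + 3y
Step 2: Integrate over y in [1,5]:
  integral(22.5 + 3y, y=1..5)
  = 22.5*4 + 3*(5^2 - 1^2)/2
  = 90 + 36
  = 126


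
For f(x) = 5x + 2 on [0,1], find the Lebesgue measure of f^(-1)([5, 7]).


f^(-1)([5, 7]) = {x : 5 <= 5x + 2 <= 7}
Solving: (5 - 2)/5 <= x <= (7 - 2)/5
= [0.6, 1]
Intersecting with [0,1]: [0.6, 1]
Measure = 1 - 0.6 = 0.4


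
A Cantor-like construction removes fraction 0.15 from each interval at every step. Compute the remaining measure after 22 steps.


Step 1: At each step, fraction remaining = 1 - 0.15 = 0.85
Step 2: After 22 steps, measure = (0.85)^22
Result = 0.028004


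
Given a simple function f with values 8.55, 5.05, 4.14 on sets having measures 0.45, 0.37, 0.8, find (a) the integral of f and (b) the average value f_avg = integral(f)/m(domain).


Step 1: Integral = sum(value_i * measure_i)
= 8.55*0.45 + 5.05*0.37 + 4.14*0.8
= 3.8475 + 1.8685 + 3.312
= 9.028
Step 2: Total measure of domain = 0.45 + 0.37 + 0.8 = 1.62
Step 3: Average value = 9.028 / 1.62 = 5.57284


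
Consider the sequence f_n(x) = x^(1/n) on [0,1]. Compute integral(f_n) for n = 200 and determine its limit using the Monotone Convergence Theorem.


At n = 200: f_200(x) = x^(1/200).
Step 1: integral(x^(1/200), 0, 1) = [x^(1/200+1) / (1/200+1)] from 0 to 1
     = 1 / (1/200 + 1) = 1 / ((200+1)/200) = 200/(200+1)
     = 200/201 = 0.995025
Step 2: As n -> infinity, f_n(x) = x^(1/n) -> 1 for x in (0,1], and f_n is increasing in n.
By MCT, lim_n integral(f_n) = integral(lim_n f_n) = integral(1, 0, 1) = 1.
Step 3: Verify convergence: 200/201 = 0.995025 -> 1


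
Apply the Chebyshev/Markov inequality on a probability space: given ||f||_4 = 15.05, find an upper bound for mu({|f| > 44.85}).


Chebyshev/Markov inequality: mu(|f| > eps) <= (||f||_p / eps)^p
Step 1: ||f||_4 / eps = 15.05 / 44.85 = 0.335563
Step 2: Raise to power p = 4:
  (0.335563)^4 = 0.012679
Step 3: Therefore mu(|f| > 44.85) <= 0.012679


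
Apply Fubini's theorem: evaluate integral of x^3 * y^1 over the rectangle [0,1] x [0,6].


By Fubini's theorem, the double integral factors as a product of single integrals:
Step 1: integral_0^1 x^3 dx = [x^4/4] from 0 to 1
     = 1^4/4 = 0.25
Step 2: integral_0^6 y^1 dy = [y^2/2] from 0 to 6
     = 6^2/2 = 18
Step 3: Double integral = 0.25 * 18 = 4.5


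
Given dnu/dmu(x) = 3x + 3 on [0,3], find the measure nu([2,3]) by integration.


nu(A) = integral_A (dnu/dmu) dmu = integral_2^3 (3x + 3) dx
Step 1: Antiderivative F(x) = (3/2)x^2 + 3x
Step 2: F(3) = (3/2)*3^2 + 3*3 = 13.5 + 9 = 22.5
Step 3: F(2) = (3/2)*2^2 + 3*2 = 6 + 6 = 12
Step 4: nu([2,3]) = F(3) - F(2) = 22.5 - 12 = 10.5


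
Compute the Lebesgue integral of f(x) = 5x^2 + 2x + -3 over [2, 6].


The Lebesgue integral of a Riemann-integrable function agrees with the Riemann integral.
Antiderivative F(x) = (5/3)x^3 + (2/2)x^2 + -3x
F(6) = (5/3)*6^3 + (2/2)*6^2 + -3*6
     = (5/3)*216 + (2/2)*36 + -3*6
     = 360 + 36 + -18
     = 378
F(2) = 11.333333
Integral = F(6) - F(2) = 378 - 11.333333 = 366.666667


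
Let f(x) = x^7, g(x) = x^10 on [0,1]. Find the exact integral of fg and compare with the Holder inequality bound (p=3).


Step 1: Exact integral of f*g = integral(x^17, 0, 1) = 1/18
     = 0.055556
Step 2: Holder bound with p=3, q=1.5:
  ||f||_p = (integral x^21 dx)^(1/3) = (1/22)^(1/3) = 0.356883
  ||g||_q = (integral x^15 dx)^(1/1.5) = (1/16)^(1/1.5) = 0.15749
Step 3: Holder bound = ||f||_p * ||g||_q = 0.356883 * 0.15749 = 0.056206
Verification: 0.055556 <= 0.056206 (Holder holds)


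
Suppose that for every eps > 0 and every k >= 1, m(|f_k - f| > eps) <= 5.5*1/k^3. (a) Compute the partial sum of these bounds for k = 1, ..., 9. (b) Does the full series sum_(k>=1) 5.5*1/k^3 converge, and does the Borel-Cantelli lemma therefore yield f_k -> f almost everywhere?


Step 1: List the terms 5.5*1/k^3 for k = 1 to 9:
  k=1: 5.5
  k=2: 0.6875
  k=3: 0.203704
  k=4: 0.085938
  k=5: 0.044
  k=6: 0.025463
  k=7: 0.016035
  k=8: 0.010742
  k=9: 0.007545
Step 2: Partial sum = 5.5 + 0.6875 + 0.203704 + 0.085938 + 0.044 + 0.025463 + 0.016035 + 0.010742 + 0.007545
     = 6.580926
Step 3: The full series sum_(k>=1) 5.5*1/k^3 converges (p-series with p = 3 > 1; a constant multiple of a convergent series converges).
Step 4: Fix eps > 0. Since sum_k m(|f_k - f| > eps) < infinity, the Borel-Cantelli lemma gives
        m(limsup_k {|f_k - f| > eps}) = 0, i.e. for a.e. x, |f_k(x) - f(x)| <= eps for all large k.
        Applying this with eps = 1/j for j = 1, 2, ... and intersecting the countably many full-measure sets,
        for a.e. x we get limsup_k |f_k(x) - f(x)| <= 1/j for every j, hence f_k -> f almost everywhere.
Conclusion: series converges; Borel-Cantelli yields f_k -> f a.e.


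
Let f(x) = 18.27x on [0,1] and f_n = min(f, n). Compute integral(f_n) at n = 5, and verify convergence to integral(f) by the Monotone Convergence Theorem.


f(x) = 18.27x on [0,1]; f_n(x) = min(18.27x, n). At n = 5:
Step 1: f(x) reaches 5 at x = 5/18.27 = 0.273673
Step 2: integral(f_5) = integral(18.27x, 0, 0.273673) + integral(5, 0.273673, 1)
       = 18.27*0.273673^2/2 + 5*(1 - 0.273673)
       = 0.684182 + 3.631637
       = 4.315818
Step 3: As n -> infinity, f_n increases to f, so by MCT integral(f_n) -> integral(f) = 18.27/2 = 9.135.
Convergence: integral(f_5) = 4.315818 -> 9.135 as n -> infinity


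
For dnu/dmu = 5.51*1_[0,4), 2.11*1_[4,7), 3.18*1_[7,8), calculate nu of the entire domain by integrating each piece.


Integrate each piece of the Radon-Nikodym derivative:
Step 1: integral_0^4 5.51 dx = 5.51*(4-0) = 5.51*4 = 22.04
Step 2: integral_4^7 2.11 dx = 2.11*(7-4) = 2.11*3 = 6.33
Step 3: integral_7^8 3.18 dx = 3.18*(8-7) = 3.18*1 = 3.18
Total: 22.04 + 6.33 + 3.18 = 31.55


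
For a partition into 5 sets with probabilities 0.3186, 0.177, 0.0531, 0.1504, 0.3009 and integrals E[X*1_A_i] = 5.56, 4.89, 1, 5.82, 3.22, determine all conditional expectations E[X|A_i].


For each cell A_i: E[X|A_i] = E[X*1_A_i] / P(A_i)
Step 1: E[X|A_1] = 5.56 / 0.3186 = 17.45135
Step 2: E[X|A_2] = 4.89 / 0.177 = 27.627119
Step 3: E[X|A_3] = 1 / 0.0531 = 18.832392
Step 4: E[X|A_4] = 5.82 / 0.1504 = 38.696809
Step 5: E[X|A_5] = 3.22 / 0.3009 = 10.70123
Verification: E[X] = sum E[X*1_A_i] = 5.56 + 4.89 + 1 + 5.82 + 3.22 = 20.49


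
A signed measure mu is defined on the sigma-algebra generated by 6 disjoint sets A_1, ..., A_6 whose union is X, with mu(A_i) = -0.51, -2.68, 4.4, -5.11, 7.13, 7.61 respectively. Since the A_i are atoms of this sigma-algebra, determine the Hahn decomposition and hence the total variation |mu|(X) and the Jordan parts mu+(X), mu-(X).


Step 1: Every measurable set is a union of atoms (the cells / points), so a Hahn decomposition is
  obtained by grouping atoms by sign: P = union of atoms with mu > 0, N = union of the remaining atoms.
  Atoms in P (indices): 3, 5, 6;  atoms in N (indices): 1, 2, 4
  Positive values: 4.4, 7.13, 7.61
  Negative values: -0.51, -2.68, -5.11
Step 2: mu+(X) = mu(P) = sum of positive atom values = 19.14
Step 3: mu-(X) = -mu(N) = sum of |negative atom values| = 8.3
Step 4: |mu|(X) = mu+(X) + mu-(X) = 19.14 + 8.3 = 27.44


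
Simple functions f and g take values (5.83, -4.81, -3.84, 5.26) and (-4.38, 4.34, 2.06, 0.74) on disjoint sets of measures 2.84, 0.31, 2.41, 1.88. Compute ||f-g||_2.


Step 1: Compute differences f_i - g_i:
  5.83 - -4.38 = 10.21
  -4.81 - 4.34 = -9.15
  -3.84 - 2.06 = -5.9
  5.26 - 0.74 = 4.52
Step 2: Compute |diff|^2 * measure for each set:
  |10.21|^2 * 2.84 = 104.2441 * 2.84 = 296.053244
  |-9.15|^2 * 0.31 = 83.7225 * 0.31 = 25.953975
  |-5.9|^2 * 2.41 = 34.81 * 2.41 = 83.8921
  |4.52|^2 * 1.88 = 20.4304 * 1.88 = 38.409152
Step 3: Sum = 444.308471
Step 4: ||f-g||_2 = (444.308471)^(1/2) = 21.078626


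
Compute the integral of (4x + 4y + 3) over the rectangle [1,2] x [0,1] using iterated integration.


By Fubini, integrate in x first, then y.
Step 1: Fix y, integrate over x in [1,2]:
  integral(4x + 4y + 3, x=1..2)
  = 4*(2^2 - 1^2)/2 + (4y + 3)*(2 - 1)
  = 6 + (4y + 3)*1
  = 6 + 4y + 3
  = 9 + 4y
Step 2: Integrate over y in [0,1]:
  integral(9 + 4y, y=0..1)
  = 9*1 + 4*(1^2 - 0^2)/2
  = 9 + 2
  = 11


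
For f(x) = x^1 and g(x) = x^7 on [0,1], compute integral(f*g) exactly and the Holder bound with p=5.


Step 1: Exact integral of f*g = integral(x^8, 0, 1) = 1/9
     = 0.111111
Step 2: Holder bound with p=5, q=1.25:
  ||f||_p = (integral x^5 dx)^(1/5) = (1/6)^(1/5) = 0.698827
  ||g||_q = (integral x^8.75 dx)^(1/1.25) = (1/9.75)^(1/1.25) = 0.161732
Step 3: Holder bound = ||f||_p * ||g||_q = 0.698827 * 0.161732 = 0.113023
Verification: 0.111111 <= 0.113023 (Holder holds)


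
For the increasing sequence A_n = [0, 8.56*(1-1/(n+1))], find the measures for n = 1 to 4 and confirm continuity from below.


By continuity of measure from below: if A_n increases to A, then m(A_n) -> m(A).
Here A = [0, 8.56], so m(A) = 8.56
Step 1: a_1 = 8.56*(1 - 1/2) = 4.28, m(A_1) = 4.28
Step 2: a_2 = 8.56*(1 - 1/3) = 5.7067, m(A_2) = 5.7067
Step 3: a_3 = 8.56*(1 - 1/4) = 6.42, m(A_3) = 6.42
Step 4: a_4 = 8.56*(1 - 1/5) = 6.848, m(A_4) = 6.848
Limit: m(A_n) -> m([0,8.56]) = 8.56


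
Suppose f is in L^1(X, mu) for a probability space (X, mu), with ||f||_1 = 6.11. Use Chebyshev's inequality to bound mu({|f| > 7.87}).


Chebyshev/Markov inequality: mu(|f| > eps) <= (||f||_p / eps)^p
Step 1: ||f||_1 / eps = 6.11 / 7.87 = 0.776366
Step 2: Raise to power p = 1:
  (0.776366)^1 = 0.776366
Step 3: Therefore mu(|f| > 7.87) <= 0.776366


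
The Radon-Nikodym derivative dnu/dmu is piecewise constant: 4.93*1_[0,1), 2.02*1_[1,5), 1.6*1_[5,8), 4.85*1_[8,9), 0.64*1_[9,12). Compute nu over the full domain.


Integrate each piece of the Radon-Nikodym derivative:
Step 1: integral_0^1 4.93 dx = 4.93*(1-0) = 4.93*1 = 4.93
Step 2: integral_1^5 2.02 dx = 2.02*(5-1) = 2.02*4 = 8.08
Step 3: integral_5^8 1.6 dx = 1.6*(8-5) = 1.6*3 = 4.8
Step 4: integral_8^9 4.85 dx = 4.85*(9-8) = 4.85*1 = 4.85
Step 5: integral_9^12 0.64 dx = 0.64*(12-9) = 0.64*3 = 1.92
Total: 4.93 + 8.08 + 4.8 + 4.85 + 1.92 = 24.58


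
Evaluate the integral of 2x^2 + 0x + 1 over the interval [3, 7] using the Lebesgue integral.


The Lebesgue integral of a Riemann-integrable function agrees with the Riemann integral.
Antiderivative F(x) = (2/3)x^3 + (0/2)x^2 + 1x
F(7) = (2/3)*7^3 + (0/2)*7^2 + 1*7
     = (2/3)*343 + (0/2)*49 + 1*7
     = 228.666667 + 0.0 + 7
     = 235.666667
F(3) = 21
Integral = F(7) - F(3) = 235.666667 - 21 = 214.666667


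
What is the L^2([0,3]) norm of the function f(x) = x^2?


Step 1: ||f||_2 = (integral_0^3 |x^2|^2 dx)^(1/2)
     = (integral_0^3 x^4 dx)^(1/2)
Step 2: integral_0^3 x^4 dx = [x^5/(5)] from 0 to 3 = 3^5/5
     = 243/5 = 48.6
Step 3: ||f||_2 = (48.6)^(1/2) = 6.97137


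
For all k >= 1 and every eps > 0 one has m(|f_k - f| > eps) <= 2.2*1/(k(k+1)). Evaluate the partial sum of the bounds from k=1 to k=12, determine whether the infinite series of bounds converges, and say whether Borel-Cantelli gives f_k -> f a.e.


Step 1: List the terms 2.2*1/(k(k+1)) for k = 1 to 12:
  k=1: 1.1
  k=2: 0.366667
  k=3: 0.183333
  k=4: 0.11
  k=5: 0.073333
  k=6: 0.052381
  k=7: 0.039286
  k=8: 0.030556
  k=9: 0.024444
  k=10: 0.02
  k=11: 0.016667
  k=12: 0.014103
Step 2: Partial sum = 1.1 + 0.366667 + 0.183333 + 0.11 + 0.073333 + 0.052381 + 0.039286 + 0.030556 + 0.024444 + 0.02 + 0.016667 + 0.014103
     = 2.030769
Step 3: The full series sum_(k>=1) 2.2*1/(k(k+1)) converges (telescoping series sum 1/(k(k+1)) = 1; a constant multiple of a convergent series converges).
Step 4: Fix eps > 0. Since sum_k m(|f_k - f| > eps) < infinity, the Borel-Cantelli lemma gives
        m(limsup_k {|f_k - f| > eps}) = 0, i.e. for a.e. x, |f_k(x) - f(x)| <= eps for all large k.
        Applying this with eps = 1/j for j = 1, 2, ... and intersecting the countably many full-measure sets,
        for a.e. x we get limsup_k |f_k(x) - f(x)| <= 1/j for every j, hence f_k -> f almost everywhere.
Conclusion: series converges; Borel-Cantelli yields f_k -> f a.e.


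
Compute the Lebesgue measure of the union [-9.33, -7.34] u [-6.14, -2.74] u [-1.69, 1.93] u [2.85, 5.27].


For pairwise disjoint intervals, m(union) = sum of lengths.
= (-7.34 - -9.33) + (-2.74 - -6.14) + (1.93 - -1.69) + (5.27 - 2.85)
= 1.99 + 3.4 + 3.62 + 2.42
= 11.43


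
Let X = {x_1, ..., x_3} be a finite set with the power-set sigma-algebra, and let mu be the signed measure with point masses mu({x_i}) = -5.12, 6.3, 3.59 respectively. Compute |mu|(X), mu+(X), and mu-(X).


Step 1: Every measurable set is a union of atoms (the cells / points), so a Hahn decomposition is
  obtained by grouping atoms by sign: P = union of atoms with mu > 0, N = union of the remaining atoms.
  Atoms in P (indices): 2, 3;  atoms in N (indices): 1
  Positive values: 6.3, 3.59
  Negative values: -5.12
Step 2: mu+(X) = mu(P) = sum of positive atom values = 9.89
Step 3: mu-(X) = -mu(N) = sum of |negative atom values| = 5.12
Step 4: |mu|(X) = mu+(X) + mu-(X) = 9.89 + 5.12 = 15.01


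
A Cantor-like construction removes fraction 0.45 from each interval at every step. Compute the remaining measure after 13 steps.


Step 1: At each step, fraction remaining = 1 - 0.45 = 0.55
Step 2: After 13 steps, measure = (0.55)^13
Result = 4.214198e-04


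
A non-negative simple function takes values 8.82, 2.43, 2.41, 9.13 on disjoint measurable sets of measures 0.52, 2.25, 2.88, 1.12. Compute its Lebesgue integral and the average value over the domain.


Step 1: Integral = sum(value_i * measure_i)
= 8.82*0.52 + 2.43*2.25 + 2.41*2.88 + 9.13*1.12
= 4.5864 + 5.4675 + 6.9408 + 10.2256
= 27.2203
Step 2: Total measure of domain = 0.52 + 2.25 + 2.88 + 1.12 = 6.77
Step 3: Average value = 27.2203 / 6.77 = 4.020724


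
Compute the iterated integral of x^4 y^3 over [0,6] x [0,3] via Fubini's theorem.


By Fubini's theorem, the double integral factors as a product of single integrals:
Step 1: integral_0^6 x^4 dx = [x^5/5] from 0 to 6
     = 6^5/5 = 1555.2
Step 2: integral_0^3 y^3 dy = [y^4/4] from 0 to 3
     = 3^4/4 = 20.25
Step 3: Double integral = 1555.2 * 20.25 = 31492.8


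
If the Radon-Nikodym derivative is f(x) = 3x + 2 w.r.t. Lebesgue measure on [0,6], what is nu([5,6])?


nu(A) = integral_A (dnu/dmu) dmu = integral_5^6 (3x + 2) dx
Step 1: Antiderivative F(x) = (3/2)x^2 + 2x
Step 2: F(6) = (3/2)*6^2 + 2*6 = 54 + 12 = 66
Step 3: F(5) = (3/2)*5^2 + 2*5 = 37.5 + 10 = 47.5
Step 4: nu([5,6]) = F(6) - F(5) = 66 - 47.5 = 18.5


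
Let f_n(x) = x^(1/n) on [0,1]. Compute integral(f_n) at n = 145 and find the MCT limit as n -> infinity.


At n = 145: f_145(x) = x^(1/145).
Step 1: integral(x^(1/145), 0, 1) = [x^(1/145+1) / (1/145+1)] from 0 to 1
     = 1 / (1/145 + 1) = 1 / ((145+1)/145) = 145/(145+1)
     = 145/146 = 0.993151
Step 2: As n -> infinity, f_n(x) = x^(1/n) -> 1 for x in (0,1], and f_n is increasing in n.
By MCT, lim_n integral(f_n) = integral(lim_n f_n) = integral(1, 0, 1) = 1.
Step 3: Verify convergence: 145/146 = 0.993151 -> 1


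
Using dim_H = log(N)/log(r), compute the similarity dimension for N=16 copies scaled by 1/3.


For a self-similar set with N copies scaled by 1/r:
dim_H = log(N)/log(r) = log(16)/log(3)
= 2.772589/1.098612
= 2.523719


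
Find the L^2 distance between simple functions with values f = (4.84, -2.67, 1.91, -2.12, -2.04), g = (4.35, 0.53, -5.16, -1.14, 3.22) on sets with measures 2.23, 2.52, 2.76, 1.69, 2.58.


Step 1: Compute differences f_i - g_i:
  4.84 - 4.35 = 0.49
  -2.67 - 0.53 = -3.2
  1.91 - -5.16 = 7.07
  -2.12 - -1.14 = -0.98
  -2.04 - 3.22 = -5.26
Step 2: Compute |diff|^2 * measure for each set:
  |0.49|^2 * 2.23 = 0.2401 * 2.23 = 0.535423
  |-3.2|^2 * 2.52 = 10.24 * 2.52 = 25.8048
  |7.07|^2 * 2.76 = 49.9849 * 2.76 = 137.958324
  |-0.98|^2 * 1.69 = 0.9604 * 1.69 = 1.623076
  |-5.26|^2 * 2.58 = 27.6676 * 2.58 = 71.382408
Step 3: Sum = 237.304031
Step 4: ||f-g||_2 = (237.304031)^(1/2) = 15.404676


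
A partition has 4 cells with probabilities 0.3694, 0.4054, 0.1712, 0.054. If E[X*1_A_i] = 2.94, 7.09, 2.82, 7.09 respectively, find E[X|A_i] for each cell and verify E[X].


For each cell A_i: E[X|A_i] = E[X*1_A_i] / P(A_i)
Step 1: E[X|A_1] = 2.94 / 0.3694 = 7.958852
Step 2: E[X|A_2] = 7.09 / 0.4054 = 17.4889
Step 3: E[X|A_3] = 2.82 / 0.1712 = 16.471963
Step 4: E[X|A_4] = 7.09 / 0.054 = 131.296296
Verification: E[X] = sum E[X*1_A_i] = 2.94 + 7.09 + 2.82 + 7.09 = 19.94


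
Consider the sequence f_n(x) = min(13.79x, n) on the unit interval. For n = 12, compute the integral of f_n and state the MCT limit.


f(x) = 13.79x on [0,1]; f_n(x) = min(13.79x, n). At n = 12:
Step 1: f(x) reaches 12 at x = 12/13.79 = 0.870196
Step 2: integral(f_12) = integral(13.79x, 0, 0.870196) + integral(12, 0.870196, 1)
       = 13.79*0.870196^2/2 + 12*(1 - 0.870196)
       = 5.221175 + 1.55765
       = 6.778825
Step 3: As n -> infinity, f_n increases to f, so by MCT integral(f_n) -> integral(f) = 13.79/2 = 6.895.
Convergence: integral(f_12) = 6.778825 -> 6.895 as n -> infinity


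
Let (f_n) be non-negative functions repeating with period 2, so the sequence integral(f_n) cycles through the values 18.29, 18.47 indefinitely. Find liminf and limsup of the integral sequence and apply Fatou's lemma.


The sequence (integral(f_n)) is periodic with period 2, repeating the values 18.29, 18.47 indefinitely.
Step 1: For a periodic sequence, every tail (a_m, a_(m+1), ...) contains all 2 period values infinitely often.
Step 2: Hence inf of every tail = min of the period values = min(18.29, 18.47) = 18.29.
        liminf_n integral(f_n) = sup over m of (inf of tail from m) = 18.29.
Step 3: Similarly sup of every tail = max of the period values = 18.47.
        limsup_n integral(f_n) = 18.47.
Step 4: Fatou's lemma: integral(liminf_n f_n) <= liminf_n integral(f_n) = 18.29.
        So the integral of the pointwise liminf is at most 18.29.


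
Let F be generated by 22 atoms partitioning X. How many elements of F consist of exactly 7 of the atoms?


Each element of F is a union of some subset of the 22 atoms.
Elements that are unions of exactly 7 atoms correspond to 7-element subsets of the 22 atoms.
Count = C(22, 7) = 22! / (7! * 15!) = 170544.


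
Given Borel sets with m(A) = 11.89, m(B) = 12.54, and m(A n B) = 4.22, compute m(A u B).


By inclusion-exclusion: m(A u B) = m(A) + m(B) - m(A n B)
= 11.89 + 12.54 - 4.22
= 20.21


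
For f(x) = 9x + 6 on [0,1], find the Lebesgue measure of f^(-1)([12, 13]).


f^(-1)([12, 13]) = {x : 12 <= 9x + 6 <= 13}
Solving: (12 - 6)/9 <= x <= (13 - 6)/9
= [0.666667, 0.777778]
Intersecting with [0,1]: [0.666667, 0.777778]
Measure = 0.777778 - 0.666667 = 0.111111


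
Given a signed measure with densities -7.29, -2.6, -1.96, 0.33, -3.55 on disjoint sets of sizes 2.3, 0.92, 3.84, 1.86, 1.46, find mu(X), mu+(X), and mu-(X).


Step 1: Compute signed measure on each set:
  Set 1: -7.29 * 2.3 = -16.767
  Set 2: -2.6 * 0.92 = -2.392
  Set 3: -1.96 * 3.84 = -7.5264
  Set 4: 0.33 * 1.86 = 0.6138
  Set 5: -3.55 * 1.46 = -5.183
Step 2: Total signed measure = (-16.767) + (-2.392) + (-7.5264) + (0.6138) + (-5.183)
     = -31.2546
Step 3: Positive part mu+(X) = sum of positive contributions = 0.6138
Step 4: Negative part mu-(X) = |sum of negative contributions| = 31.8684


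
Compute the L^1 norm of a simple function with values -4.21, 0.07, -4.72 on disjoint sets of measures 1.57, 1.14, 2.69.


Step 1: Compute |f_i|^1 for each value:
  |-4.21|^1 = 4.21
  |0.07|^1 = 0.07
  |-4.72|^1 = 4.72
Step 2: Multiply by measures and sum:
  4.21 * 1.57 = 6.6097
  0.07 * 1.14 = 0.0798
  4.72 * 2.69 = 12.6968
Sum = 6.6097 + 0.0798 + 12.6968 = 19.3863
Step 3: Take the p-th root:
||f||_1 = (19.3863)^(1/1) = 19.3863


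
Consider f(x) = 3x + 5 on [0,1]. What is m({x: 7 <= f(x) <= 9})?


f^(-1)([7, 9]) = {x : 7 <= 3x + 5 <= 9}
Solving: (7 - 5)/3 <= x <= (9 - 5)/3
= [0.666667, 1.333333]
Intersecting with [0,1]: [0.666667, 1]
Measure = 1 - 0.666667 = 0.333333


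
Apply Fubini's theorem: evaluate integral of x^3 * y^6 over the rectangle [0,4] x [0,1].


By Fubini's theorem, the double integral factors as a product of single integrals:
Step 1: integral_0^4 x^3 dx = [x^4/4] from 0 to 4
     = 4^4/4 = 64
Step 2: integral_0^1 y^6 dy = [y^7/7] from 0 to 1
     = 1^7/7 = 0.142857
Step 3: Double integral = 64 * 0.142857 = 9.142857


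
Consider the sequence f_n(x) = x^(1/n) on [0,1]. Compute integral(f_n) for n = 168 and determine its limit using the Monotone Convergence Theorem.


At n = 168: f_168(x) = x^(1/168).
Step 1: integral(x^(1/168), 0, 1) = [x^(1/168+1) / (1/168+1)] from 0 to 1
     = 1 / (1/168 + 1) = 1 / ((168+1)/168) = 168/(168+1)
     = 168/169 = 0.994083
Step 2: As n -> infinity, f_n(x) = x^(1/n) -> 1 for x in (0,1], and f_n is increasing in n.
By MCT, lim_n integral(f_n) = integral(lim_n f_n) = integral(1, 0, 1) = 1.
Step 3: Verify convergence: 168/169 = 0.994083 -> 1


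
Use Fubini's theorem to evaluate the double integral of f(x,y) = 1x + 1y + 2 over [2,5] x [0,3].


By Fubini, integrate in x first, then y.
Step 1: Fix y, integrate over x in [2,5]:
  integral(1x + 1y + 2, x=2..5)
  = 1*(5^2 - 2^2)/2 + (1y + 2)*(5 - 2)
  = 10.5 + (1y + 2)*3
  = 10.5 + 3y + 6
  = 16.5 + 3y
Step 2: Integrate over y in [0,3]:
  integral(16.5 + 3y, y=0..3)
  = 16.5*3 + 3*(3^2 - 0^2)/2
  = 49.5 + 13.5
  = 63


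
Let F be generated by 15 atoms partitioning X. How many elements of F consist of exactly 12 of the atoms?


Each element of F is a union of some subset of the 15 atoms.
Elements that are unions of exactly 12 atoms correspond to 12-element subsets of the 15 atoms.
Count = C(15, 12) = 15! / (12! * 3!) = 455.


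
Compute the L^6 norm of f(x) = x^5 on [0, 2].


Step 1: ||f||_6 = (integral_0^2 |x^5|^6 dx)^(1/6)
     = (integral_0^2 x^30 dx)^(1/6)
Step 2: integral_0^2 x^30 dx = [x^31/(31)] from 0 to 2 = 2^31/31
     = 2147483648/31 = 6.927367e+07
Step 3: ||f||_6 = (6.927367e+07)^(1/6) = 20.265688


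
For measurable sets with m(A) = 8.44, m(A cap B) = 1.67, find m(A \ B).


m(A \ B) = m(A) - m(A n B)
= 8.44 - 1.67
= 6.77


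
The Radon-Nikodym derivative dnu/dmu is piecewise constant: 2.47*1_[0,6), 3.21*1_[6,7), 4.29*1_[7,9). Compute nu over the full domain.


Integrate each piece of the Radon-Nikodym derivative:
Step 1: integral_0^6 2.47 dx = 2.47*(6-0) = 2.47*6 = 14.82
Step 2: integral_6^7 3.21 dx = 3.21*(7-6) = 3.21*1 = 3.21
Step 3: integral_7^9 4.29 dx = 4.29*(9-7) = 4.29*2 = 8.58
Total: 14.82 + 3.21 + 8.58 = 26.61


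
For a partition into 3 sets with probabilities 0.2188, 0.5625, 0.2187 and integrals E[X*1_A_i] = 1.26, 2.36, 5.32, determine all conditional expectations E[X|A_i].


For each cell A_i: E[X|A_i] = E[X*1_A_i] / P(A_i)
Step 1: E[X|A_1] = 1.26 / 0.2188 = 5.758684
Step 2: E[X|A_2] = 2.36 / 0.5625 = 4.195556
Step 3: E[X|A_3] = 5.32 / 0.2187 = 24.32556
Verification: E[X] = sum E[X*1_A_i] = 1.26 + 2.36 + 5.32 = 8.94


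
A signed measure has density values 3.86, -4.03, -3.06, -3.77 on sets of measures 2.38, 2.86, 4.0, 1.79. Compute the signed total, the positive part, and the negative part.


Step 1: Compute signed measure on each set:
  Set 1: 3.86 * 2.38 = 9.1868
  Set 2: -4.03 * 2.86 = -11.5258
  Set 3: -3.06 * 4.0 = -12.24
  Set 4: -3.77 * 1.79 = -6.7483
Step 2: Total signed measure = (9.1868) + (-11.5258) + (-12.24) + (-6.7483)
     = -21.3273
Step 3: Positive part mu+(X) = sum of positive contributions = 9.1868
Step 4: Negative part mu-(X) = |sum of negative contributions| = 30.5141


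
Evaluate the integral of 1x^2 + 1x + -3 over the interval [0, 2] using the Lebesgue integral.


The Lebesgue integral of a Riemann-integrable function agrees with the Riemann integral.
Antiderivative F(x) = (1/3)x^3 + (1/2)x^2 + -3x
F(2) = (1/3)*2^3 + (1/2)*2^2 + -3*2
     = (1/3)*8 + (1/2)*4 + -3*2
     = 2.666667 + 2 + -6
     = -1.333333
F(0) = 0.0
Integral = F(2) - F(0) = -1.333333 - 0.0 = -1.333333


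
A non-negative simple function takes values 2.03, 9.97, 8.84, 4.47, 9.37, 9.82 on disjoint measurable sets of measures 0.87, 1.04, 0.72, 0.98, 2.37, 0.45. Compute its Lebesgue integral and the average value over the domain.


Step 1: Integral = sum(value_i * measure_i)
= 2.03*0.87 + 9.97*1.04 + 8.84*0.72 + 4.47*0.98 + 9.37*2.37 + 9.82*0.45
= 1.7661 + 10.3688 + 6.3648 + 4.3806 + 22.2069 + 4.419
= 49.5062
Step 2: Total measure of domain = 0.87 + 1.04 + 0.72 + 0.98 + 2.37 + 0.45 = 6.43
Step 3: Average value = 49.5062 / 6.43 = 7.699253


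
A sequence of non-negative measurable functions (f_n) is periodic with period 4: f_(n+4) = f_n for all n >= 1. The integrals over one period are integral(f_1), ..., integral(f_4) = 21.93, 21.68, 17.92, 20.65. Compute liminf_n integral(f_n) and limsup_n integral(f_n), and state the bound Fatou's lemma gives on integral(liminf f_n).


The sequence (integral(f_n)) is periodic with period 4, repeating the values 21.93, 21.68, 17.92, 20.65 indefinitely.
Step 1: For a periodic sequence, every tail (a_m, a_(m+1), ...) contains all 4 period values infinitely often.
Step 2: Hence inf of every tail = min of the period values = min(21.93, 21.68, 17.92, 20.65) = 17.92.
        liminf_n integral(f_n) = sup over m of (inf of tail from m) = 17.92.
Step 3: Similarly sup of every tail = max of the period values = 21.93.
        limsup_n integral(f_n) = 21.93.
Step 4: Fatou's lemma: integral(liminf_n f_n) <= liminf_n integral(f_n) = 17.92.
        So the integral of the pointwise liminf is at most 17.92.


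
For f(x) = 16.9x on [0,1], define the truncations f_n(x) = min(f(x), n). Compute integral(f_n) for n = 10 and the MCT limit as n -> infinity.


f(x) = 16.9x on [0,1]; f_n(x) = min(16.9x, n). At n = 10:
Step 1: f(x) reaches 10 at x = 10/16.9 = 0.591716
Step 2: integral(f_10) = integral(16.9x, 0, 0.591716) + integral(10, 0.591716, 1)
       = 16.9*0.591716^2/2 + 10*(1 - 0.591716)
       = 2.95858 + 4.08284
       = 7.04142
Step 3: As n -> infinity, f_n increases to f, so by MCT integral(f_n) -> integral(f) = 16.9/2 = 8.45.
Convergence: integral(f_10) = 7.04142 -> 8.45 as n -> infinity


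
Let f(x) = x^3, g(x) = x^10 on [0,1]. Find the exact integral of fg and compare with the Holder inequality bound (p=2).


Step 1: Exact integral of f*g = integral(x^13, 0, 1) = 1/14
     = 0.071429
Step 2: Holder bound with p=2, q=2:
  ||f||_p = (integral x^6 dx)^(1/2) = (1/7)^(1/2) = 0.377964
  ||g||_q = (integral x^20 dx)^(1/2) = (1/21)^(1/2) = 0.218218
Step 3: Holder bound = ||f||_p * ||g||_q = 0.377964 * 0.218218 = 0.082479
Verification: 0.071429 <= 0.082479 (Holder holds)


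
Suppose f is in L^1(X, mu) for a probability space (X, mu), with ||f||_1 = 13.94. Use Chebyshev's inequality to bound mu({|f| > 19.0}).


Chebyshev/Markov inequality: mu(|f| > eps) <= (||f||_p / eps)^p
Step 1: ||f||_1 / eps = 13.94 / 19.0 = 0.733684
Step 2: Raise to power p = 1:
  (0.733684)^1 = 0.733684
Step 3: Therefore mu(|f| > 19.0) <= 0.733684


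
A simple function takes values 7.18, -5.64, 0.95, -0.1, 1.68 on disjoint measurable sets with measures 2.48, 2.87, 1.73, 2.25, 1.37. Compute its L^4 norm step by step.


Step 1: Compute |f_i|^4 for each value:
  |7.18|^4 = 2657.649946
  |-5.64|^4 = 1011.850652
  |0.95|^4 = 0.814506
  |-0.1|^4 = 1.000000e-04
  |1.68|^4 = 7.965942
Step 2: Multiply by measures and sum:
  2657.649946 * 2.48 = 6590.971865
  1011.850652 * 2.87 = 2904.011372
  0.814506 * 1.73 = 1.409096
  1.000000e-04 * 2.25 = 2.250000e-04
  7.965942 * 1.37 = 10.91334
Sum = 6590.971865 + 2904.011372 + 1.409096 + 2.250000e-04 + 10.91334 = 9507.305898
Step 3: Take the p-th root:
||f||_4 = (9507.305898)^(1/4) = 9.874483


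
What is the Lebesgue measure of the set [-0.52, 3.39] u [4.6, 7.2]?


For pairwise disjoint intervals, m(union) = sum of lengths.
= (3.39 - -0.52) + (7.2 - 4.6)
= 3.91 + 2.6
= 6.51


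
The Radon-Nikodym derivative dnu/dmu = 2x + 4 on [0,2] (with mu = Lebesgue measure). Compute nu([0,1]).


nu(A) = integral_A (dnu/dmu) dmu = integral_0^1 (2x + 4) dx
Step 1: Antiderivative F(x) = (2/2)x^2 + 4x
Step 2: F(1) = (2/2)*1^2 + 4*1 = 1 + 4 = 5
Step 3: F(0) = (2/2)*0^2 + 4*0 = 0.0 + 0 = 0.0
Step 4: nu([0,1]) = F(1) - F(0) = 5 - 0.0 = 5


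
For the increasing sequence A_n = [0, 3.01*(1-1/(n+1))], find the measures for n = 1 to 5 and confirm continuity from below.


By continuity of measure from below: if A_n increases to A, then m(A_n) -> m(A).
Here A = [0, 3.01], so m(A) = 3.01
Step 1: a_1 = 3.01*(1 - 1/2) = 1.505, m(A_1) = 1.505
Step 2: a_2 = 3.01*(1 - 1/3) = 2.0067, m(A_2) = 2.0067
Step 3: a_3 = 3.01*(1 - 1/4) = 2.2575, m(A_3) = 2.2575
Step 4: a_4 = 3.01*(1 - 1/5) = 2.408, m(A_4) = 2.408
Step 5: a_5 = 3.01*(1 - 1/6) = 2.5083, m(A_5) = 2.5083
Limit: m(A_n) -> m([0,3.01]) = 3.01


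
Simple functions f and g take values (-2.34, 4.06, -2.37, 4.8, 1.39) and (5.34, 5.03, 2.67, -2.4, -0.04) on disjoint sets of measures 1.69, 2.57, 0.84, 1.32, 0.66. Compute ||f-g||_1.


Step 1: Compute differences f_i - g_i:
  -2.34 - 5.34 = -7.68
  4.06 - 5.03 = -0.97
  -2.37 - 2.67 = -5.04
  4.8 - -2.4 = 7.2
  1.39 - -0.04 = 1.43
Step 2: Compute |diff|^1 * measure for each set:
  |-7.68|^1 * 1.69 = 7.68 * 1.69 = 12.9792
  |-0.97|^1 * 2.57 = 0.97 * 2.57 = 2.4929
  |-5.04|^1 * 0.84 = 5.04 * 0.84 = 4.2336
  |7.2|^1 * 1.32 = 7.2 * 1.32 = 9.504
  |1.43|^1 * 0.66 = 1.43 * 0.66 = 0.9438
Step 3: Sum = 30.1535
Step 4: ||f-g||_1 = (30.1535)^(1/1) = 30.1535


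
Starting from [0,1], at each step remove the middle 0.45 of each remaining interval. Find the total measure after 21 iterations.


Step 1: At each step, fraction remaining = 1 - 0.45 = 0.55
Step 2: After 21 steps, measure = (0.55)^21
Result = 3.528714e-06


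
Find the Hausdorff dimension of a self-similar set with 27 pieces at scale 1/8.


For a self-similar set with N copies scaled by 1/r:
dim_H = log(N)/log(r) = log(27)/log(8)
= 3.295837/2.079442
= 1.584963


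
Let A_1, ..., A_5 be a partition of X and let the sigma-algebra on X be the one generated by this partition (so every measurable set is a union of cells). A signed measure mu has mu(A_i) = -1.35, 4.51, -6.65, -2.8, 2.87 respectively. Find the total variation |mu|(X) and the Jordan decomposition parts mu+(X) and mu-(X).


Step 1: Every measurable set is a union of atoms (the cells / points), so a Hahn decomposition is
  obtained by grouping atoms by sign: P = union of atoms with mu > 0, N = union of the remaining atoms.
  Atoms in P (indices): 2, 5;  atoms in N (indices): 1, 3, 4
  Positive values: 4.51, 2.87
  Negative values: -1.35, -6.65, -2.8
Step 2: mu+(X) = mu(P) = sum of positive atom values = 7.38
Step 3: mu-(X) = -mu(N) = sum of |negative atom values| = 10.8
Step 4: |mu|(X) = mu+(X) + mu-(X) = 7.38 + 10.8 = 18.18


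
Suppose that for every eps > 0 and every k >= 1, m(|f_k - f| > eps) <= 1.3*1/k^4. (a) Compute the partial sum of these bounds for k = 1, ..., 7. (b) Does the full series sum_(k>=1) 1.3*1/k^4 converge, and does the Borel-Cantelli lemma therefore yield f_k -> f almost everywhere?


Step 1: List the terms 1.3*1/k^4 for k = 1 to 7:
  k=1: 1.3
  k=2: 0.08125
  k=3: 0.016049
  k=4: 0.005078
  k=5: 0.00208
  k=6: 0.001003
  k=7: 5.414411e-04
Step 2: Partial sum = 1.3 + 0.08125 + 0.016049 + 0.005078 + 0.00208 + 0.001003 + 5.414411e-04
     = 1.406002
Step 3: The full series sum_(k>=1) 1.3*1/k^4 converges (p-series with p = 4 > 1; a constant multiple of a convergent series converges).
Step 4: Fix eps > 0. Since sum_k m(|f_k - f| > eps) < infinity, the Borel-Cantelli lemma gives
        m(limsup_k {|f_k - f| > eps}) = 0, i.e. for a.e. x, |f_k(x) - f(x)| <= eps for all large k.
        Applying this with eps = 1/j for j = 1, 2, ... and intersecting the countably many full-measure sets,
        for a.e. x we get limsup_k |f_k(x) - f(x)| <= 1/j for every j, hence f_k -> f almost everywhere.
Conclusion: series converges; Borel-Cantelli yields f_k -> f a.e.
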